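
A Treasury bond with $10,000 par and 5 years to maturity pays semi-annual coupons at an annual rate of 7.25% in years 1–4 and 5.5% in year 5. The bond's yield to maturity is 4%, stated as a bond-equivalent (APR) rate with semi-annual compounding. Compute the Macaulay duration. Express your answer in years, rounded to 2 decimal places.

Periodic yield y = 0.02. Discount each cash flow and weight by its period:
  t   CF        PV=CF/(1+0.02)^t    t·PV
  1       362.50       355.3922       355.3922
  2       362.50       348.4237       696.8474
  3       362.50       341.5918     1,024.7755
  4       362.50       334.8940     1,339.5759
  5       362.50       328.3274     1,641.6371
  6       362.50       321.8896     1,931.3378
  7       362.50       315.5781     2,209.0465
  8       362.50       309.3903     2,475.1221
  9       275.00       230.1077     2,070.9693
  10   10,275.00     8,429.0788    84,290.7878
  Σ                 11,314.6735    98,035.4914
Price P = Σ PV = 11,314.6735.
Macaulay duration = Σ(t·PV) / P = 98,035.4914 / 11,314.6735 = 8.66446 half-year periods.
In years: 8.66446 / 2 = 4.33223 years.

4.33 years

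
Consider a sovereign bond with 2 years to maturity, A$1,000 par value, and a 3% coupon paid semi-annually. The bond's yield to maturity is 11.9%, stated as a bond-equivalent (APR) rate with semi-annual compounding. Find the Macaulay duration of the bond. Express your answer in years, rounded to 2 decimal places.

Periodic yield y = 0.0595. Discount each cash flow and weight by its period:
  t   CF        PV=CF/(1+0.0595)^t    t·PV
  1        15.00        14.1576        14.1576
  2        15.00        13.3625        26.7251
  3        15.00        12.6121        37.8364
  4     1,015.00       805.4938     3,221.9752
  Σ                    845.6261     3,300.6943
Price P = Σ PV = 845.6261.
Macaulay duration = Σ(t·PV) / P = 3,300.6943 / 845.6261 = 3.90326 half-year periods.
In years: 3.90326 / 2 = 1.95163 years.

1.95 years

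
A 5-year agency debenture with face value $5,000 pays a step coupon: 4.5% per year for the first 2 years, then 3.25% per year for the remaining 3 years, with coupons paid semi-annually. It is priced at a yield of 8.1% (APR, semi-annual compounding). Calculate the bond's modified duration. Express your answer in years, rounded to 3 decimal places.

4.337 years

Periodic yield y = 0.0405. First find Macaulay duration:
  t   CF        PV=CF/(1+0.0405)^t    t·PV
  1       112.50       108.1211       108.1211
  2       112.50       103.9126       207.8253
  3       112.50        99.8680       299.6039
  4       112.50        95.9808       383.9230
  5        81.25        66.6213       333.1064
  6        81.25        64.0281       384.1688
  7        81.25        61.5359       430.7515
  8        81.25        59.1407       473.1259
  9        81.25        56.8388       511.5489
  10    5,081.25     3,416.2506    34,162.5057
  Σ                  4,132.2979    37,294.6805
P = 4,132.2979; Macaulay duration = 37,294.6805 / 4,132.2979 = 9.02517 half-year periods = 4.51258 years.
Modified duration = D_Mac / (1 + y) = 4.51258 / 1.0405 = 4.33694 years.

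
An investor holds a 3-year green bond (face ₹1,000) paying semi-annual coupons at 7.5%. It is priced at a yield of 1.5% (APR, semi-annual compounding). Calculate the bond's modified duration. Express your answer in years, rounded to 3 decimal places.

2.744 years

Periodic yield y = 0.0075. First find Macaulay duration:
  t   CF        PV=CF/(1+0.0075)^t    t·PV
  1        37.50        37.2208        37.2208
  2        37.50        36.9438        73.8875
  3        37.50        36.6687       110.0062
  4        37.50        36.3958       145.5831
  5        37.50        36.1248       180.6242
  6     1,037.50       992.0139     5,952.0837
  Σ                  1,175.3679     6,499.4056
P = 1,175.3679; Macaulay duration = 6,499.4056 / 1,175.3679 = 5.52968 half-year periods = 2.76484 years.
Modified duration = D_Mac / (1 + y) = 2.76484 / 1.0075 = 2.74426 years.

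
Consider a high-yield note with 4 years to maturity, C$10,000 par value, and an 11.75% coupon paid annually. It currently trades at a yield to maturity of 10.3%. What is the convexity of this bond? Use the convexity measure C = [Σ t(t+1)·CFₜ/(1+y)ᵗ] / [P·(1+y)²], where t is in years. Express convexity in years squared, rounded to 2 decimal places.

13.32

With y = 0.103:
  t   CF        PV=CF/(1+0.103)^t    t·PV        t(t+1)·PV
  1     1,175.00     1,065.2765     1,065.2765       2,130.5530
  2     1,175.00       965.7992     1,931.5984       5,794.7952
  3     1,175.00       875.6112     2,626.8337      10,507.3349
  4    11,175.00     7,549.9745    30,199.8978     150,999.4890
  Σ                 10,456.6614    35,823.6065     169,432.1722
P = 10,456.6614.
Convexity = Σ t(t+1)·PV / [P·(1+y)²] = 169,432.1722 / (10,456.6614 × 1.216609) = 13.31839.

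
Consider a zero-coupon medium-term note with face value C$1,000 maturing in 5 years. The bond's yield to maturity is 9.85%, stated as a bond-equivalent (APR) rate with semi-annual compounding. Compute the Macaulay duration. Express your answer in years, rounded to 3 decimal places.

A zero-coupon bond has a single cash flow at maturity, so its Macaulay duration equals its maturity: 5 years.
(Equivalently: 10 semi-annual periods ÷ 2 = 5 years.)

5.000 years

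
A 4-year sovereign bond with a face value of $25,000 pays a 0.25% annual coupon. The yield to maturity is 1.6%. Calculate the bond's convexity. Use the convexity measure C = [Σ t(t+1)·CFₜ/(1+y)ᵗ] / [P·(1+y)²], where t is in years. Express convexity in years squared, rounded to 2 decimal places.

19.28

With y = 0.016:
  t   CF        PV=CF/(1+0.016)^t    t·PV        t(t+1)·PV
  1        62.50        61.5157        61.5157         123.0315
  2        62.50        60.5470       121.0940         363.2820
  3        62.50        59.5935       178.7805         715.1220
  4    25,062.50    23,520.6629    94,082.6517     470,413.2586
  Σ                 23,702.3192    94,444.0420     471,614.6941
P = 23,702.3192.
Convexity = Σ t(t+1)·PV / [P·(1+y)²] = 471,614.6941 / (23,702.3192 × 1.032256) = 19.27565.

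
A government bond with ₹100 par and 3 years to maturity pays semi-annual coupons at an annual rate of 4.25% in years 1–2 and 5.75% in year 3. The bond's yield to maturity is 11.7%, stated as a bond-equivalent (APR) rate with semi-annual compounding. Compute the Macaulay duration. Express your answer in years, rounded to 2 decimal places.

2.83 years

Periodic yield y = 0.0585. Discount each cash flow and weight by its period:
  t   CF        PV=CF/(1+0.0585)^t    t·PV
  1        2.125         2.0076         2.0076
  2        2.125         1.8966         3.7932
  3        2.125         1.7918         5.3754
  4        2.125         1.6928         6.7710
  5        2.875         2.1636        10.8182
  6      102.875        73.1416       438.8498
  Σ                     82.6940       467.6152
Price P = Σ PV = 82.6940.
Macaulay duration = Σ(t·PV) / P = 467.6152 / 82.6940 = 5.65477 half-year periods.
In years: 5.65477 / 2 = 2.82738 years.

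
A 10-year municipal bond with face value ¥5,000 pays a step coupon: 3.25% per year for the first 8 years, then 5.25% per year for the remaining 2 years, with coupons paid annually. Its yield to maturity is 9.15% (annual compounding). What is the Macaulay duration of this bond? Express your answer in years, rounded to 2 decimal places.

Periodic yield y = 0.0915. Discount each cash flow and weight by its year:
  t   CF        PV=CF/(1+0.0915)^t    t·PV
  1       162.50       148.8777       148.8777
  2       162.50       136.3973       272.7947
  3       162.50       124.9632       374.8896
  4       162.50       114.4876       457.9504
  5       162.50       104.8901       524.4507
  6       162.50        96.0972       576.5835
  7       162.50        88.0414       616.2901
  8       162.50        80.6610       645.2878
  9       262.50       119.3756     1,074.3806
  10    5,262.50     2,192.5763    21,925.7626
  Σ                  3,206.3675    26,617.2676
Price P = Σ PV = 3,206.3675.
Macaulay duration = Σ(t·PV) / P = 26,617.2676 / 3,206.3675 = 8.30138 years.

8.30 years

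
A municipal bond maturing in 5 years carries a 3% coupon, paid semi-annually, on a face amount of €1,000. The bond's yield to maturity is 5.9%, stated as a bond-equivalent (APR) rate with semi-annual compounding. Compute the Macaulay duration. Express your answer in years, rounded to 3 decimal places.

Periodic yield y = 0.0295. Discount each cash flow and weight by its period:
  t   CF        PV=CF/(1+0.0295)^t    t·PV
  1        15.00        14.5702        14.5702
  2        15.00        14.1527        28.3054
  3        15.00        13.7471        41.2414
  4        15.00        13.3532        53.4129
  5        15.00        12.9706        64.8529
  6        15.00        12.5989        75.5935
  7        15.00        12.2379        85.6653
  8        15.00        11.8872        95.0978
  9        15.00        11.5466       103.9194
  10    1,015.00       758.9314     7,589.3142
  Σ                    875.9958     8,151.9729
Price P = Σ PV = 875.9958.
Macaulay duration = Σ(t·PV) / P = 8,151.9729 / 875.9958 = 9.30595 half-year periods.
In years: 9.30595 / 2 = 4.65297 years.

4.653 years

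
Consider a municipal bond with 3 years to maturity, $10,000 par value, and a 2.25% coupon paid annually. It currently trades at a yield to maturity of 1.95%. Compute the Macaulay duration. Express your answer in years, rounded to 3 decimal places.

2.935 years

Periodic yield y = 0.0195. Discount each cash flow and weight by its year:
  t   CF        PV=CF/(1+0.0195)^t    t·PV
  1       225.00       220.6964       220.6964
  2       225.00       216.4752       432.9503
  3    10,225.00     9,649.4293    28,948.2878
  Σ                 10,086.6008    29,601.9345
Price P = Σ PV = 10,086.6008.
Macaulay duration = Σ(t·PV) / P = 29,601.9345 / 10,086.6008 = 2.93478 years.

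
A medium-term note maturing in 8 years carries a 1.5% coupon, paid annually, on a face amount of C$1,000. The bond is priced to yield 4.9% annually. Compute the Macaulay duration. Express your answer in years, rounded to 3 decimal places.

Periodic yield y = 0.049. Discount each cash flow and weight by its year:
  t   CF        PV=CF/(1+0.049)^t    t·PV
  1        15.00        14.2993        14.2993
  2        15.00        13.6314        27.2628
  3        15.00        12.9947        38.9840
  4        15.00        12.3877        49.5506
  5        15.00        11.8090        59.0451
  6        15.00        11.2574        67.5444
  7        15.00        10.7316        75.1209
  8     1,015.00       692.2487     5,537.9894
  Σ                    779.3597     5,869.7966
Price P = Σ PV = 779.3597.
Macaulay duration = Σ(t·PV) / P = 5,869.7966 / 779.3597 = 7.53156 years.

7.532 years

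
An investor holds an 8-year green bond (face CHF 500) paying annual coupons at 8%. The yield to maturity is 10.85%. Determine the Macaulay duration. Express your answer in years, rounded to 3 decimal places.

Periodic yield y = 0.1085. Discount each cash flow and weight by its year:
  t   CF        PV=CF/(1+0.1085)^t    t·PV
  1        40.00        36.0848        36.0848
  2        40.00        32.5528        65.1056
  3        40.00        29.3665        88.0996
  4        40.00        26.4921       105.9686
  5        40.00        23.8991       119.4955
  6        40.00        21.5599       129.3591
  7        40.00        19.4496       136.1470
  8       540.00       236.8690     1,894.9518
  Σ                    426.2738     2,575.2121
Price P = Σ PV = 426.2738.
Macaulay duration = Σ(t·PV) / P = 2,575.2121 / 426.2738 = 6.04122 years.

6.041 years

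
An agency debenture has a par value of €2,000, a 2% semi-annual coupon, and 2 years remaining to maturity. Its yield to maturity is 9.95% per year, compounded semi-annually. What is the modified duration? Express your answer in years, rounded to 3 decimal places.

1.875 years

Periodic yield y = 0.04975. First find Macaulay duration:
  t   CF        PV=CF/(1+0.04975)^t    t·PV
  1        20.00        19.0522        19.0522
  2        20.00        18.1492        36.2985
  3        20.00        17.2891        51.8673
  4     2,020.00     1,663.4427     6,653.7707
  Σ                  1,717.9331     6,760.9886
P = 1,717.9331; Macaulay duration = 6,760.9886 / 1,717.9331 = 3.93554 half-year periods = 1.96777 years.
Modified duration = D_Mac / (1 + y) = 1.96777 / 1.04975 = 1.87451 years.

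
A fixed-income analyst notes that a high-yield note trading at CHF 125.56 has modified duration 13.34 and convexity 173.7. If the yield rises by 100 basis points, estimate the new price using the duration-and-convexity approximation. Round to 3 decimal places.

CHF 109.901

Duration effect: -D_mod·Δy = -13.34 × (+0.01) = -0.133400
Convexity effect: ½·C·(Δy)² = 0.5 × 173.7 × (0.01)² = +0.0086850
ΔP/P ≈ -0.133400 + 0.0086850 = -0.124715
New price ≈ 125.56 × (1 - 0.124715) = 109.9007846.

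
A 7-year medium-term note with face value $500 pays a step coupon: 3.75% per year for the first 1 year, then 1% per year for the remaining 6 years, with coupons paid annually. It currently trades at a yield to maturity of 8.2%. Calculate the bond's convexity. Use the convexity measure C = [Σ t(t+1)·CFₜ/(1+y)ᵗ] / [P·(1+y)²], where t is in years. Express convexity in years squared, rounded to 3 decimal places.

43.686

With y = 0.082:
  t   CF        PV=CF/(1+0.082)^t    t·PV        t(t+1)·PV
  1        18.75        17.3290        17.3290          34.6580
  2         5.00         4.2709         8.5417          25.6252
  3         5.00         3.9472        11.8416          47.3663
  4         5.00         3.6481        14.5922          72.9610
  5         5.00         3.3716        16.8579         101.1475
  6         5.00         3.1161        18.6964         130.8747
  7       505.00       290.8711     2,036.0976      16,288.7808
  Σ                    326.5539     2,123.9564      16,701.4135
P = 326.5539.
Convexity = Σ t(t+1)·PV / [P·(1+y)²] = 16,701.4135 / (326.5539 × 1.170724) = 43.68616.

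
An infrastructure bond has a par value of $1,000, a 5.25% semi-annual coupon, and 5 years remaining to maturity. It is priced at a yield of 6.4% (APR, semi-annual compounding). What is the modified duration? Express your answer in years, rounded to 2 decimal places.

Periodic yield y = 0.032. First find Macaulay duration:
  t   CF        PV=CF/(1+0.032)^t    t·PV
  1        26.25        25.4360        25.4360
  2        26.25        24.6473        49.2947
  3        26.25        23.8831        71.6492
  4        26.25        23.1425        92.5701
  5        26.25        22.4249       112.1246
  6        26.25        21.7296       130.3774
  7        26.25        21.0558       147.3905
  8        26.25        20.4029       163.2231
  9        26.25        19.7702       177.9322
  10    1,026.25       748.9558     7,489.5582
  Σ                    951.4482     8,459.5560
P = 951.4482; Macaulay duration = 8,459.5560 / 951.4482 = 8.89124 half-year periods = 4.44562 years.
Modified duration = D_Mac / (1 + y) = 4.44562 / 1.032 = 4.30777 years.

4.31 years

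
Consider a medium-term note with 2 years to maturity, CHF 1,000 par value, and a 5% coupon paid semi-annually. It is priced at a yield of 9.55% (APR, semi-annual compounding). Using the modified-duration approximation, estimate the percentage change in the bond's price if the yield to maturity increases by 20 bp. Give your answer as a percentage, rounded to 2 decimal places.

Periodic yield y = 0.04775. Modified duration first:
  t   CF        PV=CF/(1+0.04775)^t    t·PV
  1        25.00        23.8607        23.8607
  2        25.00        22.7732        45.5465
  3        25.00        21.7354        65.2061
  4     1,025.00       850.5370     3,402.1478
  Σ                    918.9062     3,536.7610
P = 918.9062; D_Mac = 3.84888 half-year periods = 1.92444 yrs; D_mod = 1.92444/(1+0.04775) = 1.83674 yrs.
ΔP/P ≈ -D_mod · Δy = -1.83674 × (+0.002) = -0.003673 = -0.3673%.

-0.37%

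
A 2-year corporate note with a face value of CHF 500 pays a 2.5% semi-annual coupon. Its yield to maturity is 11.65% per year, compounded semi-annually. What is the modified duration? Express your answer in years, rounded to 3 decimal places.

1.852 years

Periodic yield y = 0.05825. First find Macaulay duration:
  t   CF        PV=CF/(1+0.05825)^t    t·PV
  1         6.25         5.9060         5.9060
  2         6.25         5.5809        11.1618
  3         6.25         5.2737        15.8211
  4       506.25       403.6565     1,614.6259
  Σ                    420.4170     1,647.5148
P = 420.4170; Macaulay duration = 1,647.5148 / 420.4170 = 3.91876 half-year periods = 1.95938 years.
Modified duration = D_Mac / (1 + y) = 1.95938 / 1.05825 = 1.85153 years.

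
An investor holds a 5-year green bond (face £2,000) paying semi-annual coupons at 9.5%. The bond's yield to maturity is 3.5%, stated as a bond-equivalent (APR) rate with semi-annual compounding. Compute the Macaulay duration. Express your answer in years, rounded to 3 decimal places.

Periodic yield y = 0.0175. Discount each cash flow and weight by its period:
  t   CF        PV=CF/(1+0.0175)^t    t·PV
  1        95.00        93.3661        93.3661
  2        95.00        91.7603       183.5206
  3        95.00        90.1821       270.5463
  4        95.00        88.6311       354.5242
  5        95.00        87.1067       435.5335
  6        95.00        85.6085       513.6512
  7        95.00        84.1362       588.9531
  8        95.00        82.6891       661.5128
  9        95.00        81.2669       731.4024
  10    2,095.00     1,761.3264    17,613.2641
  Σ                  2,546.0734    21,446.2743
Price P = Σ PV = 2,546.0734.
Macaulay duration = Σ(t·PV) / P = 21,446.2743 / 2,546.0734 = 8.42327 half-year periods.
In years: 8.42327 / 2 = 4.21164 years.

4.212 years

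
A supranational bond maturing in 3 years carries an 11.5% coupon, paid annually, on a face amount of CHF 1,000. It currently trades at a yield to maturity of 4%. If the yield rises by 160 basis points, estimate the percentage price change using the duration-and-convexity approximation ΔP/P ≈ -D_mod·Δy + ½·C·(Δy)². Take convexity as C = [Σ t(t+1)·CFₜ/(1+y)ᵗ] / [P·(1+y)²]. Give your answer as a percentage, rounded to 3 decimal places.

With y = 0.04:
  t   CF        PV=CF/(1+0.04)^t    t·PV        t(t+1)·PV
  1       115.00       110.5769       110.5769         221.1538
  2       115.00       106.3240       212.6479         637.9438
  3     1,115.00       991.2309     2,973.6928      11,894.7713
  Σ                  1,208.1318     3,296.9177      12,753.8689
P = 1,208.1318; D_Mac = 2.72894 yrs; D_mod = 2.62398 yrs; C = 9.76025.
Duration effect: -2.62398 × (+0.016) = -0.041984
Convexity effect: 0.5 × 9.76025 × (0.016)² = +0.0012493
ΔP/P ≈ -0.041984 + 0.0012493 = -0.040734 = -4.0734%.

-4.073%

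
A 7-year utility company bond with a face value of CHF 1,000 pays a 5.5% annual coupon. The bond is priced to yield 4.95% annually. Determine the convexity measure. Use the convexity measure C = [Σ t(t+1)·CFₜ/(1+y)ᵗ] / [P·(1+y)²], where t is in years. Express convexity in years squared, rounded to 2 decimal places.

With y = 0.0495:
  t   CF        PV=CF/(1+0.0495)^t    t·PV        t(t+1)·PV
  1        55.00        52.4059        52.4059         104.8118
  2        55.00        49.9342        99.8683         299.6050
  3        55.00        47.5790       142.7370         570.9481
  4        55.00        45.3349       181.3397         906.6985
  5        55.00        43.1967       215.9835       1,295.9007
  6        55.00        41.1593       246.9558       1,728.6908
  7     1,055.00       752.2728     5,265.9096      42,127.2768
  Σ                  1,031.8828     6,205.1998      47,033.9317
P = 1,031.8828.
Convexity = Σ t(t+1)·PV / [P·(1+y)²] = 47,033.9317 / (1,031.8828 × 1.101450) = 41.38243.

41.38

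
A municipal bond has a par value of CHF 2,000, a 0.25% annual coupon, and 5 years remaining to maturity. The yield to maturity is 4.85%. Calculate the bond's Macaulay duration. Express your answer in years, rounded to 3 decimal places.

4.972 years

Periodic yield y = 0.0485. Discount each cash flow and weight by its year:
  t   CF        PV=CF/(1+0.0485)^t    t·PV
  1         5.00         4.7687         4.7687
  2         5.00         4.5481         9.0963
  3         5.00         4.3378        13.0133
  4         5.00         4.1371        16.5484
  5     2,005.00     1,582.2394     7,911.1971
  Σ                  1,600.0311     7,954.6238
Price P = Σ PV = 1,600.0311.
Macaulay duration = Σ(t·PV) / P = 7,954.6238 / 1,600.0311 = 4.97154 years.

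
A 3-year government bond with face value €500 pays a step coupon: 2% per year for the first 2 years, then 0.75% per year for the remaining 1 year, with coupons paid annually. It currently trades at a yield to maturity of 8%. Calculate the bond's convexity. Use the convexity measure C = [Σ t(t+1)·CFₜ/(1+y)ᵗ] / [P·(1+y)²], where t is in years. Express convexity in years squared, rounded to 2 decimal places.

With y = 0.08:
  t   CF        PV=CF/(1+0.08)^t    t·PV        t(t+1)·PV
  1        10.00         9.2593         9.2593          18.5185
  2        10.00         8.5734        17.1468          51.4403
  3       503.75       399.8930     1,199.6790       4,798.7159
  Σ                    417.7256     1,226.0850       4,868.6747
P = 417.7256.
Convexity = Σ t(t+1)·PV / [P·(1+y)²] = 4,868.6747 / (417.7256 × 1.166400) = 9.99245.

9.99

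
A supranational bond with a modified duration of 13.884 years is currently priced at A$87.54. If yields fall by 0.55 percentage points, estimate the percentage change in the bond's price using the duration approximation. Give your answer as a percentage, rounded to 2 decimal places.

+7.64%

Duration approximation: ΔP/P ≈ -D_mod · Δy = -13.884 × (-0.0055) = +0.076362.
As a percentage: +7.6362%.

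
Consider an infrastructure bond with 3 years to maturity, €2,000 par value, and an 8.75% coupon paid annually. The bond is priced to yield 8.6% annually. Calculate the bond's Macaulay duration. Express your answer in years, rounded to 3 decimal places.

2.766 years

Periodic yield y = 0.086. Discount each cash flow and weight by its year:
  t   CF        PV=CF/(1+0.086)^t    t·PV
  1       175.00       161.1418       161.1418
  2       175.00       148.3810       296.7621
  3     2,175.00     1,698.1255     5,094.3765
  Σ                  2,007.6483     5,552.2804
Price P = Σ PV = 2,007.6483.
Macaulay duration = Σ(t·PV) / P = 5,552.2804 / 2,007.6483 = 2.76556 years.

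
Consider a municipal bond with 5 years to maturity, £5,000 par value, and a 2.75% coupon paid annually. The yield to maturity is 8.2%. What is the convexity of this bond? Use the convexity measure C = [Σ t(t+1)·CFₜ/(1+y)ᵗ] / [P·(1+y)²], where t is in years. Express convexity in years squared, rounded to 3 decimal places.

With y = 0.082:
  t   CF        PV=CF/(1+0.082)^t    t·PV        t(t+1)·PV
  1       137.50       127.0795       127.0795         254.1590
  2       137.50       117.4487       234.8974         704.6921
  3       137.50       108.5478       325.6433       1,302.5733
  4       137.50       100.3214       401.2857       2,006.4283
  5     5,137.50     3,464.3003    17,321.5015     103,929.0089
  Σ                  3,917.6977    18,410.4073     108,196.8616
P = 3,917.6977.
Convexity = Σ t(t+1)·PV / [P·(1+y)²] = 108,196.8616 / (3,917.6977 × 1.170724) = 23.59007.

23.590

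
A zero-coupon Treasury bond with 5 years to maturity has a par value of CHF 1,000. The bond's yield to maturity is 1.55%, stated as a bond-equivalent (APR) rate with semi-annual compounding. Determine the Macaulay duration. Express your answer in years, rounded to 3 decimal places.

A zero-coupon bond has a single cash flow at maturity, so its Macaulay duration equals its maturity: 5 years.
(Equivalently: 10 semi-annual periods ÷ 2 = 5 years.)

5.000 years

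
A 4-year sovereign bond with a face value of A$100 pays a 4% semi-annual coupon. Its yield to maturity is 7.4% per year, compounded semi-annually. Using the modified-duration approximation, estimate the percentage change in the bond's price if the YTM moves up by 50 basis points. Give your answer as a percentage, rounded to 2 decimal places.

Periodic yield y = 0.037. Modified duration first:
  t   CF        PV=CF/(1+0.037)^t    t·PV
  1         2.00         1.9286         1.9286
  2         2.00         1.8598         3.7197
  3         2.00         1.7935         5.3804
  4         2.00         1.7295         6.9179
  5         2.00         1.6678         8.3389
  6         2.00         1.6083         9.6496
  7         2.00         1.5509        10.8562
  8       102.00        76.2729       610.1830
  Σ                     88.4112       656.9742
P = 88.4112; D_Mac = 7.43089 half-year periods = 3.71545 yrs; D_mod = 3.71545/(1+0.037) = 3.58288 yrs.
ΔP/P ≈ -D_mod · Δy = -3.58288 × (+0.005) = -0.017914 = -1.7914%.

-1.79%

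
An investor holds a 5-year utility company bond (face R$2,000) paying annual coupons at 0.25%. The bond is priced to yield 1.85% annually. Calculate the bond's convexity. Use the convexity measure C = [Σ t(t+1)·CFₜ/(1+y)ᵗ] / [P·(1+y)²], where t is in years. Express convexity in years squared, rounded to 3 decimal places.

With y = 0.0185:
  t   CF        PV=CF/(1+0.0185)^t    t·PV        t(t+1)·PV
  1         5.00         4.9092         4.9092           9.8184
  2         5.00         4.8200         9.6400          28.9201
  3         5.00         4.7325        14.1974          56.7895
  4         5.00         4.6465        18.5860          92.9300
  5     2,005.00     1,829.4023     9,147.0113      54,882.0677
  Σ                  1,848.5104     9,194.3439      55,070.5256
P = 1,848.5104.
Convexity = Σ t(t+1)·PV / [P·(1+y)²] = 55,070.5256 / (1,848.5104 × 1.037342) = 28.71939.

28.719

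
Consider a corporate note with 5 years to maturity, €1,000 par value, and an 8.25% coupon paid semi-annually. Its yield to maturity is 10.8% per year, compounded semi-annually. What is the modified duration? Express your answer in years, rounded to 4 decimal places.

Periodic yield y = 0.054. First find Macaulay duration:
  t   CF        PV=CF/(1+0.054)^t    t·PV
  1        41.25        39.1366        39.1366
  2        41.25        37.1315        74.2630
  3        41.25        35.2291       105.6874
  4        41.25        33.4242       133.6970
  5        41.25        31.7118       158.5590
  6        41.25        30.0871       180.5226
  7        41.25        28.5456       199.8194
  8        41.25        27.0831       216.6651
  9        41.25        25.6956       231.2602
  10    1,041.25       615.3878     6,153.8783
  Σ                    903.4326     7,493.4888
P = 903.4326; Macaulay duration = 7,493.4888 / 903.4326 = 8.29446 half-year periods = 4.14723 years.
Modified duration = D_Mac / (1 + y) = 4.14723 / 1.054 = 3.93475 years.

3.9348 years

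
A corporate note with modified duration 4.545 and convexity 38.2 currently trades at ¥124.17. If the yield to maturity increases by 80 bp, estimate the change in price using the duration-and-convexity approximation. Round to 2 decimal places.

-¥4.36

Duration effect: -D_mod·Δy = -4.545 × (+0.008) = -0.036360
Convexity effect: ½·C·(Δy)² = 0.5 × 38.2 × (0.008)² = +0.0012224
ΔP/P ≈ -0.036360 + 0.0012224 = -0.0351376
ΔP ≈ 124.17 × (-0.0351376) = -4.363035792.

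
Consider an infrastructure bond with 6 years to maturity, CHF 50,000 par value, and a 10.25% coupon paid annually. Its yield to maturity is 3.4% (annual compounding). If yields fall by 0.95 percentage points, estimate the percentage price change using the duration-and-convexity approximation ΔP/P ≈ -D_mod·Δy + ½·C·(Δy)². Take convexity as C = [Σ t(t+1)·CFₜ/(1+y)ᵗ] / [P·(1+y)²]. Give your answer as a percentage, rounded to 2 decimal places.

+4.69%

With y = 0.034:
  t   CF        PV=CF/(1+0.034)^t    t·PV        t(t+1)·PV
  1     5,125.00     4,956.4797     4,956.4797       9,912.9594
  2     5,125.00     4,793.5007     9,587.0013      28,761.0040
  3     5,125.00     4,635.8807    13,907.6422      55,630.5687
  4     5,125.00     4,483.4436    17,933.7746      89,668.8728
  5     5,125.00     4,336.0190    21,680.0950     130,080.5698
  6    55,125.00    45,105.0709   270,630.4255   1,894,412.9783
  Σ                 68,310.3946   338,695.4182   2,208,466.9529
P = 68,310.3946; D_Mac = 4.95818 yrs; D_mod = 4.79515 yrs; C = 30.23869.
Duration effect: -4.79515 × (-0.0095) = +0.045554
Convexity effect: 0.5 × 30.23869 × (-0.0095)² = +0.0013645
ΔP/P ≈ +0.045554 + 0.0013645 = +0.046918 = +4.6918%.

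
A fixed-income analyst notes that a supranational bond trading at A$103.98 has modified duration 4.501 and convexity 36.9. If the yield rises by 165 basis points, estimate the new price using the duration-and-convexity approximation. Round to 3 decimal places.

Duration effect: -D_mod·Δy = -4.501 × (+0.0165) = -0.0742665
Convexity effect: ½·C·(Δy)² = 0.5 × 36.9 × (0.0165)² = +0.0050230125
ΔP/P ≈ -0.0742665 + 0.0050230125 = -0.0692434875
New price ≈ 103.98 × (1 - 0.0692434875) = 96.78006216975.

A$96.780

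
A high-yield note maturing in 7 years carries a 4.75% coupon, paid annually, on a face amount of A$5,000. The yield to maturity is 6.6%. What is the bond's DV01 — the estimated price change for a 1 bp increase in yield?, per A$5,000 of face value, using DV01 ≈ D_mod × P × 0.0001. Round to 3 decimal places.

A$2.555

Periodic yield y = 0.066.
  t   CF        PV=CF/(1+0.066)^t    t·PV
  1       237.50       222.7955       222.7955
  2       237.50       209.0014       418.0028
  3       237.50       196.0614       588.1841
  4       237.50       183.9225       735.6899
  5       237.50       172.5352       862.6758
  6       237.50       161.8529       971.1172
  7     5,237.50     3,348.2941    23,438.0590
  Σ                  4,494.4629    27,236.5242
P = 4,494.4629; D_Mac = 6.06002 yrs; D_mod = 5.68482 yrs.
DV01 ≈ 5.68482 × 4,494.4629 × 0.0001 = 2.555021.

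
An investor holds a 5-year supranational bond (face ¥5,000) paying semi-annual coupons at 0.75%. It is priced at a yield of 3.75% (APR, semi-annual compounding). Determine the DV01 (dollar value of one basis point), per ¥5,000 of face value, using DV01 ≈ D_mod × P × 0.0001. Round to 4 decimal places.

¥2.0825

Periodic yield y = 0.01875.
  t   CF        PV=CF/(1+0.01875)^t    t·PV
  1        18.75        18.4049        18.4049
  2        18.75        18.0662        36.1323
  3        18.75        17.7337        53.2010
  4        18.75        17.4073        69.6291
  5        18.75        17.0869        85.4345
  6        18.75        16.7724       100.6345
  7        18.75        16.4637       115.2460
  8        18.75        16.1607       129.2856
  9        18.75        15.8633       142.7694
  10    5,018.75     4,167.9197    41,679.1972
  Σ                  4,321.8787    42,429.9346
P = 4,321.8787; D_Mac = 9.81747 half-year periods = 4.90874 yrs; D_mod = 4.81839 yrs.
DV01 ≈ 4.81839 × 4,321.8787 × 0.0001 = 2.082451.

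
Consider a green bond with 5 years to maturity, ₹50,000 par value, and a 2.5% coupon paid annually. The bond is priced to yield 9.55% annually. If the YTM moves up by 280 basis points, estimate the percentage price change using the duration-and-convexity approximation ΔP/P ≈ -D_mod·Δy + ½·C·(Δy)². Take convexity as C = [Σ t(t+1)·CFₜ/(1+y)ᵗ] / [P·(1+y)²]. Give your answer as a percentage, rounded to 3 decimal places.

With y = 0.0955:
  t   CF        PV=CF/(1+0.0955)^t    t·PV        t(t+1)·PV
  1     1,250.00     1,141.0315     1,141.0315       2,282.0630
  2     1,250.00     1,041.5623     2,083.1246       6,249.3738
  3     1,250.00       950.7643     2,852.2929      11,409.1716
  4     1,250.00       867.8816     3,471.5264      17,357.6322
  5    51,250.00    32,481.1921   162,405.9606     974,435.7635
  Σ                 36,482.4318   171,953.9360   1,011,734.0041
P = 36,482.4318; D_Mac = 4.71334 yrs; D_mod = 4.30245 yrs; C = 23.10776.
Duration effect: -4.30245 × (+0.028) = -0.120469
Convexity effect: 0.5 × 23.10776 × (0.028)² = +0.0090582
ΔP/P ≈ -0.120469 + 0.0090582 = -0.111410 = -11.1410%.

-11.141%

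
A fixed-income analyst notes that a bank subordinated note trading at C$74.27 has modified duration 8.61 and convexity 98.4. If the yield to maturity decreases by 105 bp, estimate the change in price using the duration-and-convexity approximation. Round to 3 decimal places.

+C$7.117

Duration effect: -D_mod·Δy = -8.61 × (-0.0105) = +0.090405
Convexity effect: ½·C·(Δy)² = 0.5 × 98.4 × (-0.0105)² = +0.0054243
ΔP/P ≈ +0.090405 + 0.0054243 = +0.0958293
ΔP ≈ 74.27 × (+0.0958293) = +7.117242111.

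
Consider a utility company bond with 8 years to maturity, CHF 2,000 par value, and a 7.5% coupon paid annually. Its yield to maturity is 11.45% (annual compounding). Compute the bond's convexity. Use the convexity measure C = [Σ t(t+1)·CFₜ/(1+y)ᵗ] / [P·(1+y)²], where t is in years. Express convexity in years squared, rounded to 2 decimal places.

39.81

With y = 0.1145:
  t   CF        PV=CF/(1+0.1145)^t    t·PV        t(t+1)·PV
  1       150.00       134.5895       134.5895         269.1790
  2       150.00       120.7622       241.5245         724.5734
  3       150.00       108.3555       325.0666       1,300.2662
  4       150.00        97.2234       388.8937       1,944.4687
  5       150.00        87.2350       436.1751       2,617.0508
  6       150.00        78.2728       469.6367       3,287.4572
  7       150.00        70.2313       491.6191       3,932.9532
  8     2,150.00       903.2290     7,225.8321      65,032.4886
  Σ                  1,599.8988     9,713.3374      79,108.4372
P = 1,599.8988.
Convexity = Σ t(t+1)·PV / [P·(1+y)²] = 79,108.4372 / (1,599.8988 × 1.242110) = 39.80798.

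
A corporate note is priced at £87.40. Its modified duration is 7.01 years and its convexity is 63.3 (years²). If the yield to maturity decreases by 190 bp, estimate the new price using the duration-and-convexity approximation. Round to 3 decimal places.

£100.039

Duration effect: -D_mod·Δy = -7.01 × (-0.019) = +0.133190
Convexity effect: ½·C·(Δy)² = 0.5 × 63.3 × (-0.019)² = +0.01142565
ΔP/P ≈ +0.133190 + 0.01142565 = +0.14461565
New price ≈ 87.40 × (1 + 0.14461565) = 100.03940781.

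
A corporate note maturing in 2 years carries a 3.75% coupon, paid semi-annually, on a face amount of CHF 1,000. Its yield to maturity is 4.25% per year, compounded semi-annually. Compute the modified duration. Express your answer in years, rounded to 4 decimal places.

1.9047 years

Periodic yield y = 0.02125. First find Macaulay duration:
  t   CF        PV=CF/(1+0.02125)^t    t·PV
  1        18.75        18.3599        18.3599
  2        18.75        17.9778        35.9556
  3        18.75        17.6037        52.8112
  4     1,018.75       936.5681     3,746.2722
  Σ                    990.5095     3,853.3990
P = 990.5095; Macaulay duration = 3,853.3990 / 990.5095 = 3.89032 half-year periods = 1.94516 years.
Modified duration = D_Mac / (1 + y) = 1.94516 / 1.02125 = 1.90469 years.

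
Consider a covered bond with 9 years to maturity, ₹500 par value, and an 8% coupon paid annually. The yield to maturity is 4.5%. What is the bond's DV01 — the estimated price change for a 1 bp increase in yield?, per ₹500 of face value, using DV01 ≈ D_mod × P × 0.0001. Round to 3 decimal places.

₹0.421

Periodic yield y = 0.045.
  t   CF        PV=CF/(1+0.045)^t    t·PV
  1        40.00        38.2775        38.2775
  2        40.00        36.6292        73.2584
  3        40.00        35.0519       105.1556
  4        40.00        33.5425       134.1698
  5        40.00        32.0980       160.4902
  6        40.00        30.7158       184.2950
  7        40.00        29.3931       205.7520
  8        40.00        28.1274       225.0192
  9       540.00       363.3684     3,270.3155
  Σ                    627.2038     4,396.7332
P = 627.2038; D_Mac = 7.01005 yrs; D_mod = 6.70819 yrs.
DV01 ≈ 6.70819 × 627.2038 × 0.0001 = 0.420740.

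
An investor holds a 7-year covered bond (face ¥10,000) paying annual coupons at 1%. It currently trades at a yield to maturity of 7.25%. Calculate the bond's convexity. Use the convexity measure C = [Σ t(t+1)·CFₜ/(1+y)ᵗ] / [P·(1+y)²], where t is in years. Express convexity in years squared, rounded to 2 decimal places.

46.28

With y = 0.0725:
  t   CF        PV=CF/(1+0.0725)^t    t·PV        t(t+1)·PV
  1       100.00        93.2401        93.2401         186.4802
  2       100.00        86.9371       173.8743         521.6229
  3       100.00        81.0603       243.1808         972.7234
  4       100.00        75.5807       302.3227       1,511.6136
  5       100.00        70.4715       352.3575       2,114.1449
  6       100.00        65.7077       394.2461       2,759.7230
  7    10,100.00     6,187.8570    43,314.9989     346,519.9913
  Σ                  6,660.8544    44,874.2205     354,586.2992
P = 6,660.8544.
Convexity = Σ t(t+1)·PV / [P·(1+y)²] = 354,586.2992 / (6,660.8544 × 1.150256) = 46.28043.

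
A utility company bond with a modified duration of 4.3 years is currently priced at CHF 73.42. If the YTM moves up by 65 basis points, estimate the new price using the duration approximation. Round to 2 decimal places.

CHF 71.37

Duration approximation: ΔP/P ≈ -D_mod · Δy = -4.3 × (+0.0065) = -0.027950.
New price ≈ 73.42 × (1 - 0.027950) = 71.367911.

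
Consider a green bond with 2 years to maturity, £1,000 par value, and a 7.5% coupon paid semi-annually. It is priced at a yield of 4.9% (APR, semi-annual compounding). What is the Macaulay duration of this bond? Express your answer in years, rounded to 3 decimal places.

1.897 years

Periodic yield y = 0.0245. Discount each cash flow and weight by its period:
  t   CF        PV=CF/(1+0.0245)^t    t·PV
  1        37.50        36.6032        36.6032
  2        37.50        35.7279        71.4558
  3        37.50        34.8735       104.6205
  4     1,037.50       941.7600     3,767.0401
  Σ                  1,048.9646     3,979.7196
Price P = Σ PV = 1,048.9646.
Macaulay duration = Σ(t·PV) / P = 3,979.7196 / 1,048.9646 = 3.79395 half-year periods.
In years: 3.79395 / 2 = 1.89698 years.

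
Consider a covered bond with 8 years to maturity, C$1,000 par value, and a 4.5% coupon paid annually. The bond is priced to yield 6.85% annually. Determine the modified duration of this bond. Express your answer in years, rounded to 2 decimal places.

6.35 years

Periodic yield y = 0.0685. First find Macaulay duration:
  t   CF        PV=CF/(1+0.0685)^t    t·PV
  1        45.00        42.1151        42.1151
  2        45.00        39.4152        78.8304
  3        45.00        36.8883       110.6650
  4        45.00        34.5235       138.0939
  5        45.00        32.3102       161.5511
  6        45.00        30.2389       181.4331
  7        45.00        28.3003       198.1020
  8     1,045.00       615.0637     4,920.5094
  Σ                    858.8551     5,831.2999
P = 858.8551; Macaulay duration = 5,831.2999 / 858.8551 = 6.78962 years.
Modified duration = D_Mac / (1 + y) = 6.78962 / 1.0685 = 6.35435 years.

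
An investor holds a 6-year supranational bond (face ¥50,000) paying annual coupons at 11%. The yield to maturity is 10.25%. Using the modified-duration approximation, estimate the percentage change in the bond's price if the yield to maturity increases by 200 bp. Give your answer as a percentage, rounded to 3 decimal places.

-8.559%

Periodic yield y = 0.1025. Modified duration first:
  t   CF        PV=CF/(1+0.1025)^t    t·PV
  1     5,500.00     4,988.6621     4,988.6621
  2     5,500.00     4,524.8636     9,049.7272
  3     5,500.00     4,104.1847    12,312.5540
  4     5,500.00     3,722.6165    14,890.4660
  5     5,500.00     3,376.5229    16,882.6145
  6    55,500.00    30,904.4767   185,426.8603
  Σ                 51,621.3265   243,550.8841
P = 51,621.3265; D_Mac = 4.71803 yrs; D_mod = 4.71803/(1+0.1025) = 4.27939 yrs.
ΔP/P ≈ -D_mod · Δy = -4.27939 × (+0.02) = -0.085588 = -8.5588%.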